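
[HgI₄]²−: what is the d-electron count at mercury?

Summing ligand charges against the −2 overall charge gives an oxidation state of +2 for mercury.
Group 12 minus oxidation state 2 gives a d¹⁰ configuration.

d10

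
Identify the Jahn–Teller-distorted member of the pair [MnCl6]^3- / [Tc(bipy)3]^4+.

[MnCl6]^3-

[MnCl6]^3-: Ligand charges: each chloride is −1. With an overall charge of −3 the manganese centre must be in the +3 oxidation state. Group 7 minus oxidation state 3 gives a d⁴ configuration. Chloride is a weak-field ligand for a first-row metal, so the complex is high-spin. The t₂g³e_g¹ (high-spin) configuration has an unevenly filled e_g set; the Jahn–Teller theorem predicts a tetragonal distortion (typically axial elongation) to lift the degeneracy.
[Tc(bipy)3]^4+: Ligand charges: 2,2′-bipyridine is neutral. With an overall charge of +4 the technetium centre must be in the +4 oxidation state. Group 7 minus oxidation state 4 gives a d³ configuration. The d³ configuration leaves the e_g set evenly filled (or empty) — no strong Jahn–Teller driving force.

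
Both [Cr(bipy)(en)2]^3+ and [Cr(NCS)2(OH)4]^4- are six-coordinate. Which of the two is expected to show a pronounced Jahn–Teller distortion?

[Cr(NCS)2(OH)4]^4-

[Cr(bipy)(en)2]^3+: Ligand charges: 2,2′-bipyridine is neutral; ethylenediamine is neutral. With an overall charge of +3 the chromium centre must be in the +3 oxidation state. Cr sits in group 6, so the d-electron count is 6 − 3 = 3. The d³ configuration leaves the e_g set evenly filled (or empty) — no strong Jahn–Teller driving force.
[Cr(NCS)2(OH)4]^4-: Each isothiocyanate is −1; each hydroxide is −1; balancing the −4 overall charge requires Cr(II). Group 6 minus oxidation state 2 gives a d⁴ configuration. Hydroxide and isothiocyanate are weak-field ligands for a first-row metal, so the complex is high-spin. The t₂g³e_g¹ (high-spin) configuration has an unevenly filled e_g set; the Jahn–Teller theorem predicts a tetragonal distortion (typically axial elongation) to lift the degeneracy.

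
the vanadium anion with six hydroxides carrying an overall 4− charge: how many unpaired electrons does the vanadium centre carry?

3

Each hydroxide is −1; balancing the −4 overall charge requires V(II).
V sits in group 5, so the d-electron count is 5 − 2 = 3.
In an octahedral field the d³ configuration is t₂g³e_g⁰ (only one arrangement possible), giving 3 unpaired electrons.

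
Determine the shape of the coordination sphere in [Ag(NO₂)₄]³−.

Each nitro (N-bound nitrite) is −1; balancing the −3 overall charge requires Ag(I).
Silver is a group-11 element; Ag(I) is therefore d¹⁰.
Coordination number: 4.
A d¹⁰ ion has no crystal-field stabilisation preference between square planar and tetrahedral, so four ligands adopt the sterically favoured tetrahedral geometry.

tetrahedral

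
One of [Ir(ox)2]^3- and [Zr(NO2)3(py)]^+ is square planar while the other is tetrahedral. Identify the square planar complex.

[Ir(ox)2]^3-

For [Ir(ox)2]^3-: Ligand charges: each oxalate is −2. With an overall charge of −3 the iridium centre must be in the +1 oxidation state. Group 9 minus oxidation state 1 gives a d⁸ configuration. A 5d d⁸ ion has a large crystal-field splitting; square planar leaves the high-energy d_{x²−y²} orbital empty and maximises CFSE. → square planar.
For [Zr(NO2)3(py)]^+: Ligand charges: each nitro (N-bound nitrite) is −1; pyridine is neutral. With an overall charge of +1 the zirconium centre must be in the +4 oxidation state. Group 4 minus oxidation state 4 gives a d⁰ configuration. A d⁰ ion has no crystal-field stabilisation preference between square planar and tetrahedral, so four ligands adopt the sterically favoured tetrahedral geometry. → tetrahedral.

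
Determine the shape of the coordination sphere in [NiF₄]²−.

tetrahedral

Summing ligand charges against the −2 overall charge gives an oxidation state of +2 for nickel.
Group 10 minus oxidation state 2 gives a d⁸ configuration.
With 4 monodentate ligands the coordination number is 4.
Fluoride is a weak-field ligand.
With weak-field ligands the CFSE gain from square planar is small, so a 3d d⁸ ion takes the sterically preferred tetrahedral geometry.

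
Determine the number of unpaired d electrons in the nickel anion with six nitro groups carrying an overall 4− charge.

2

Ligand charges: each nitro (N-bound nitrite) is −1. With an overall charge of −4 the nickel centre must be in the +2 oxidation state.
Nickel is a group-10 element; Ni(II) is therefore d⁸.
In an octahedral field the d⁸ configuration is t₂g⁶e_g² (only one arrangement possible), giving 2 unpaired electrons.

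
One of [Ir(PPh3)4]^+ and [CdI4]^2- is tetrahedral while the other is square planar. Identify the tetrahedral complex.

For [Ir(PPh3)4]^+: Summing ligand charges against the +1 overall charge gives an oxidation state of +1 for iridium. Iridium is a group-9 element; Ir(I) is therefore d⁸. A 5d d⁸ ion has a large crystal-field splitting; square planar leaves the high-energy d_{x²−y²} orbital empty and maximises CFSE. → square planar.
For [CdI4]^2-: Each iodide is −1; balancing the −2 overall charge requires Cd(II). Group 12 minus oxidation state 2 gives a d¹⁰ configuration. A d¹⁰ ion has no crystal-field stabilisation preference between square planar and tetrahedral, so four ligands adopt the sterically favoured tetrahedral geometry. → tetrahedral.

[CdI4]^2-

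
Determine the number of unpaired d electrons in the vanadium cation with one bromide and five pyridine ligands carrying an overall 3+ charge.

Each bromide is −1; pyridine is neutral; balancing the +3 overall charge requires V(IV).
Group 5 minus oxidation state 4 gives a d¹ configuration.
In an octahedral field the d¹ configuration is t₂g¹e_g⁰ (only one arrangement possible), giving 1 unpaired electron.

1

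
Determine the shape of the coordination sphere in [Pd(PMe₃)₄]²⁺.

Summing ligand charges against the +2 overall charge gives an oxidation state of +2 for palladium.
Group 10 minus oxidation state 2 gives a d⁸ configuration.
Coordination number: 4.
A 4d d⁸ ion has a large crystal-field splitting; square planar leaves the high-energy d_{x²−y²} orbital empty and maximises CFSE.

square planar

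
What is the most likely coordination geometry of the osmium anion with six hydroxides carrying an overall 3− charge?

octahedral

Summing ligand charges against the −3 overall charge gives an oxidation state of +3 for osmium.
Os sits in group 8, so the d-electron count is 8 − 3 = 5.
Coordination number: 6.
Six donors around a single metal centre give an octahedral coordination sphere.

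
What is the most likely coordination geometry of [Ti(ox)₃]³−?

Ligand charges: each oxalate is −2. With an overall charge of −3 the titanium centre must be in the +3 oxidation state.
Ti sits in group 4, so the d-electron count is 4 − 3 = 1.
Counting donor atoms: 3×oxalate (bidentate) → 6 donors. Coordination number = 6.
Six donors around a single metal centre give an octahedral coordination sphere.

octahedral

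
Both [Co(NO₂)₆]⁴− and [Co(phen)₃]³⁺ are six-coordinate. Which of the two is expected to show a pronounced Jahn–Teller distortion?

[Co(NO₂)₆]⁴−

[Co(NO₂)₆]⁴−: Ligand charges: each nitro (N-bound nitrite) is −1. With an overall charge of −4 the cobalt centre must be in the +2 oxidation state. Cobalt is a group-9 element; Co(II) is therefore d⁷. Nitro (N-bound nitrite) is a strong-field ligand (high in the spectrochemical series) for a first-row metal, so the complex is low-spin. The t₂g⁶e_g¹ (low-spin) configuration has an unevenly filled e_g set; the Jahn–Teller theorem predicts a tetragonal distortion (typically axial elongation) to lift the degeneracy.
[Co(phen)₃]³⁺: 1,10-phenanthroline is neutral; balancing the +3 overall charge requires Co(III). Group 9 minus oxidation state 3 gives a d⁶ configuration. Co(III) has an exceptionally large octahedral splitting and is low-spin with essentially every ligand except fluoride. The d⁶ configuration leaves the e_g set evenly filled (or empty) — no strong Jahn–Teller driving force.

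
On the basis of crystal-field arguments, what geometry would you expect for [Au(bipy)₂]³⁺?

Summing ligand charges against the +3 overall charge gives an oxidation state of +3 for gold.
Gold is a group-11 element; Au(III) is therefore d⁸.
Counting donor atoms: 2×2,2′-bipyridine (bidentate) → 4 donors. Coordination number = 4.
A 5d d⁸ ion has a large crystal-field splitting; square planar leaves the high-energy d_{x²−y²} orbital empty and maximises CFSE.

square planar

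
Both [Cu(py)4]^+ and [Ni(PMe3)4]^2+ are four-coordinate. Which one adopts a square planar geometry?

[Ni(PMe3)4]^2+

For [Cu(py)4]^+: Summing ligand charges against the +1 overall charge gives an oxidation state of +1 for copper. Copper is a group-11 element; Cu(I) is therefore d¹⁰. A d¹⁰ ion has no crystal-field stabilisation preference between square planar and tetrahedral, so four ligands adopt the sterically favoured tetrahedral geometry. → tetrahedral.
For [Ni(PMe3)4]^2+: Trimethylphosphine is neutral; balancing the +2 overall charge requires Ni(II). Nickel is a group-10 element; Ni(II) is therefore d⁸. Trimethylphosphine is a strong-field ligand (high in the spectrochemical series). A 3d d⁸ ion with strong-field ligands gains enough CFSE to favour square planar over tetrahedral. → square planar.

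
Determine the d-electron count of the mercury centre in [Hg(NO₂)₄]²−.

d¹⁰

Ligand charges: each nitro (N-bound nitrite) is −1. With an overall charge of −2 the mercury centre must be in the +2 oxidation state.
Hg sits in group 12, so the d-electron count is 12 − 2 = 10.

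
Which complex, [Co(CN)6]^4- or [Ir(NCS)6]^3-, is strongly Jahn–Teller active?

[Co(CN)6]^4-

[Co(CN)6]^4-: Summing ligand charges against the −4 overall charge gives an oxidation state of +2 for cobalt. Cobalt is a group-9 element; Co(II) is therefore d⁷. Cyanide is a strong-field ligand (high in the spectrochemical series) for a first-row metal, so the complex is low-spin. The t₂g⁶e_g¹ (low-spin) configuration has an unevenly filled e_g set; the Jahn–Teller theorem predicts a tetragonal distortion (typically axial elongation) to lift the degeneracy.
[Ir(NCS)6]^3-: Each isothiocyanate is −1; balancing the −3 overall charge requires Ir(III). Iridium is a group-9 element; Ir(III) is therefore d⁶. A 5d ion has a large Δₒ and is invariably low-spin. The d⁶ configuration leaves the e_g set evenly filled (or empty) — no strong Jahn–Teller driving force.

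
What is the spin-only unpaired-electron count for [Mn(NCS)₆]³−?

Ligand charges: each isothiocyanate is −1. With an overall charge of −3 the manganese centre must be in the +3 oxidation state.
Manganese is a group-7 element; Mn(III) is therefore d⁴.
The spin state decides the count: Isothiocyanate is a weak-field ligand for a first-row metal, so the complex is high-spin.
An octahedral high-spin d⁴ ion is t₂g³e_g¹, giving 4 unpaired electrons.

4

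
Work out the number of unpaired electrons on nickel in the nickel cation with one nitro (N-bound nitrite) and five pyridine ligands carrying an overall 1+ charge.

2

Each nitro (N-bound nitrite) is −1; pyridine is neutral; balancing the +1 overall charge requires Ni(II).
Ni sits in group 10, so the d-electron count is 10 − 2 = 8.
In an octahedral field the d⁸ configuration is t₂g⁶e_g² (only one arrangement possible), giving 2 unpaired electrons.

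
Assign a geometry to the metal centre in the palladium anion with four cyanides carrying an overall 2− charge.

square planar

Each cyanide is −1; balancing the −2 overall charge requires Pd(II).
Pd sits in group 10, so the d-electron count is 10 − 2 = 8.
With 4 monodentate ligands the coordination number is 4.
A 4d d⁸ ion has a large crystal-field splitting; square planar leaves the high-energy d_{x²−y²} orbital empty and maximises CFSE.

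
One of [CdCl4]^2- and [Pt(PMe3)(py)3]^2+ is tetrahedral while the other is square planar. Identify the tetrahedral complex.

[CdCl4]^2-

For [CdCl4]^2-: Summing ligand charges against the −2 overall charge gives an oxidation state of +2 for cadmium. Group 12 minus oxidation state 2 gives a d¹⁰ configuration. A d¹⁰ ion has no crystal-field stabilisation preference between square planar and tetrahedral, so four ligands adopt the sterically favoured tetrahedral geometry. → tetrahedral.
For [Pt(PMe3)(py)3]^2+: Summing ligand charges against the +2 overall charge gives an oxidation state of +2 for platinum. Group 10 minus oxidation state 2 gives a d⁸ configuration. A 5d d⁸ ion has a large crystal-field splitting; square planar leaves the high-energy d_{x²−y²} orbital empty and maximises CFSE. → square planar.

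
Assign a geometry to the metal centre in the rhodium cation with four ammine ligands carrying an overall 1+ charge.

Ammonia is neutral; balancing the +1 overall charge requires Rh(I).
Rhodium is a group-9 element; Rh(I) is therefore d⁸.
Coordination number: 4.
A 4d d⁸ ion has a large crystal-field splitting; square planar leaves the high-energy d_{x²−y²} orbital empty and maximises CFSE.

square planar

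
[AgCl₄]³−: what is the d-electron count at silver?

Ligand charges: each chloride is −1. With an overall charge of −3 the silver centre must be in the +1 oxidation state.
Ag sits in group 11, so the d-electron count is 11 − 1 = 10.

d¹⁰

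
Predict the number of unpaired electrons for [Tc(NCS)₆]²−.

Each isothiocyanate is −1; balancing the −2 overall charge requires Tc(IV).
Technetium is a group-7 element; Tc(IV) is therefore d³.
In an octahedral field the d³ configuration is t₂g³e_g⁰ (only one arrangement possible), giving 3 unpaired electrons.

3 unpaired electrons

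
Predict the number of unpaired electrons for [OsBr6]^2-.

2

Ligand charges: each bromide is −1. With an overall charge of −2 the osmium centre must be in the +4 oxidation state.
Os sits in group 8, so the d-electron count is 8 − 4 = 4.
The spin state decides the count: a 5d ion has a large Δₒ and is invariably low-spin.
An octahedral low-spin d⁴ ion is t₂g⁴e_g⁰, giving 2 unpaired electrons.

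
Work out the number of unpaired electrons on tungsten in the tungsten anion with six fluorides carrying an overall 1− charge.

Summing ligand charges against the −1 overall charge gives an oxidation state of +5 for tungsten.
Tungsten is a group-6 element; W(V) is therefore d¹.
In an octahedral field the d¹ configuration is t₂g¹e_g⁰ (only one arrangement possible), giving 1 unpaired electron.

1 unpaired electron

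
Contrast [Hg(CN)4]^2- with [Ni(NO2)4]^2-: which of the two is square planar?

For [Hg(CN)4]^2-: Summing ligand charges against the −2 overall charge gives an oxidation state of +2 for mercury. Mercury is a group-12 element; Hg(II) is therefore d¹⁰. A d¹⁰ ion has no crystal-field stabilisation preference between square planar and tetrahedral, so four ligands adopt the sterically favoured tetrahedral geometry. → tetrahedral.
For [Ni(NO2)4]^2-: Summing ligand charges against the −2 overall charge gives an oxidation state of +2 for nickel. Ni sits in group 10, so the d-electron count is 10 − 2 = 8. Nitro (N-bound nitrite) is a strong-field ligand (high in the spectrochemical series). A 3d d⁸ ion with strong-field ligands gains enough CFSE to favour square planar over tetrahedral. → square planar.

[Ni(NO2)4]^2-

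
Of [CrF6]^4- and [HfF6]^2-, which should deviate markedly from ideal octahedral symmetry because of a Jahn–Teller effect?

[CrF6]^4-

[CrF6]^4-: Ligand charges: each fluoride is −1. With an overall charge of −4 the chromium centre must be in the +2 oxidation state. Chromium is a group-6 element; Cr(II) is therefore d⁴. Fluoride is a weak-field ligand for a first-row metal, so the complex is high-spin. The t₂g³e_g¹ (high-spin) configuration has an unevenly filled e_g set; the Jahn–Teller theorem predicts a tetragonal distortion (typically axial elongation) to lift the degeneracy.
[HfF6]^2-: Each fluoride is −1; balancing the −2 overall charge requires Hf(IV). Hafnium is a group-4 element; Hf(IV) is therefore d⁰. The d⁰ configuration leaves the e_g set evenly filled (or empty) — no strong Jahn–Teller driving force.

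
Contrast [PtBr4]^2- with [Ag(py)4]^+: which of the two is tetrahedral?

[Ag(py)4]^+

For [PtBr4]^2-: Summing ligand charges against the −2 overall charge gives an oxidation state of +2 for platinum. Group 10 minus oxidation state 2 gives a d⁸ configuration. A 5d d⁸ ion has a large crystal-field splitting; square planar leaves the high-energy d_{x²−y²} orbital empty and maximises CFSE. → square planar.
For [Ag(py)4]^+: Summing ligand charges against the +1 overall charge gives an oxidation state of +1 for silver. Ag sits in group 11, so the d-electron count is 11 − 1 = 10. A d¹⁰ ion has no crystal-field stabilisation preference between square planar and tetrahedral, so four ligands adopt the sterically favoured tetrahedral geometry. → tetrahedral.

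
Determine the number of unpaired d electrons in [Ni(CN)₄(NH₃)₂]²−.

Summing ligand charges against the −2 overall charge gives an oxidation state of +2 for nickel.
Ni sits in group 10, so the d-electron count is 10 − 2 = 8.
In an octahedral field the d⁸ configuration is t₂g⁶e_g² (only one arrangement possible), giving 2 unpaired electrons.

2 unpaired electrons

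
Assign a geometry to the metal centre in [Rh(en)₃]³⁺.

Summing ligand charges against the +3 overall charge gives an oxidation state of +3 for rhodium.
Group 9 minus oxidation state 3 gives a d⁶ configuration.
Counting donor atoms: 3×ethylenediamine (bidentate) → 6 donors. Coordination number = 6.
Six donors around a single metal centre give an octahedral coordination sphere.

octahedral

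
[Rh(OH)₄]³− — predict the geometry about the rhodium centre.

Each hydroxide is −1; balancing the −3 overall charge requires Rh(I).
Group 9 minus oxidation state 1 gives a d⁸ configuration.
Coordination number: 4.
A 4d d⁸ ion has a large crystal-field splitting; square planar leaves the high-energy d_{x²−y²} orbital empty and maximises CFSE.

square planar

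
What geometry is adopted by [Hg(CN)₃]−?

Each cyanide is −1; balancing the −1 overall charge requires Hg(II).
Hg sits in group 12, so the d-electron count is 12 − 2 = 10.
Coordination number: 3.
Three ligands around a d¹⁰ centre minimise repulsion in a trigonal-planar arrangement.

trigonal planar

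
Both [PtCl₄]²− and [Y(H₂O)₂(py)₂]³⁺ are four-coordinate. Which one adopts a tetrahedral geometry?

For [PtCl₄]²−: Summing ligand charges against the −2 overall charge gives an oxidation state of +2 for platinum. Platinum is a group-10 element; Pt(II) is therefore d⁸. A 5d d⁸ ion has a large crystal-field splitting; square planar leaves the high-energy d_{x²−y²} orbital empty and maximises CFSE. → square planar.
For [Y(H₂O)₂(py)₂]³⁺: Summing ligand charges against the +3 overall charge gives an oxidation state of +3 for yttrium. Yttrium is a group-3 element; Y(III) is therefore d⁰. A d⁰ ion has no crystal-field stabilisation preference between square planar and tetrahedral, so four ligands adopt the sterically favoured tetrahedral geometry. → tetrahedral.

[Y(H₂O)₂(py)₂]³⁺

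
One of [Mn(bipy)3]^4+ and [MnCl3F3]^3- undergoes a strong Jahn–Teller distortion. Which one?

[Mn(bipy)3]^4+: 2,2′-bipyridine is neutral; balancing the +4 overall charge requires Mn(IV). Group 7 minus oxidation state 4 gives a d³ configuration. The d³ configuration leaves the e_g set evenly filled (or empty) — no strong Jahn–Teller driving force.
[MnCl3F3]^3-: Each chloride is −1; each fluoride is −1; balancing the −3 overall charge requires Mn(III). Group 7 minus oxidation state 3 gives a d⁴ configuration. Chloride and fluoride are weak-field ligands for a first-row metal, so the complex is high-spin. The t₂g³e_g¹ (high-spin) configuration has an unevenly filled e_g set; the Jahn–Teller theorem predicts a tetragonal distortion (typically axial elongation) to lift the degeneracy.

[MnCl3F3]^3-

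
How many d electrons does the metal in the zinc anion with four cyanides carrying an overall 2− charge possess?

Ligand charges: each cyanide is −1. With an overall charge of −2 the zinc centre must be in the +2 oxidation state.
Zinc is a group-12 element; Zn(II) is therefore d¹⁰.

d¹⁰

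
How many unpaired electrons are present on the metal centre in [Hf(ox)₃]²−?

0

Each oxalate is −2; balancing the −2 overall charge requires Hf(IV).
Hafnium is a group-4 element; Hf(IV) is therefore d⁰.
Counting donor atoms: 3×oxalate (bidentate) → 6 donors. Coordination number = 6.
In an octahedral field the d⁰ configuration is t₂g⁰e_g⁰, giving 0 unpaired electrons.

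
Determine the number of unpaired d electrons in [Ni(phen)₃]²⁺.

2 unpaired electrons

Summing ligand charges against the +2 overall charge gives an oxidation state of +2 for nickel.
Ni sits in group 10, so the d-electron count is 10 − 2 = 8.
Counting donor atoms: 3×1,10-phenanthroline (bidentate) → 6 donors. Coordination number = 6.
In an octahedral field the d⁸ configuration is t₂g⁶e_g² (only one arrangement possible), giving 2 unpaired electrons.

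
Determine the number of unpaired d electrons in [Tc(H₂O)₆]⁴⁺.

3

Summing ligand charges against the +4 overall charge gives an oxidation state of +4 for technetium.
Group 7 minus oxidation state 4 gives a d³ configuration.
In an octahedral field the d³ configuration is t₂g³e_g⁰ (only one arrangement possible), giving 3 unpaired electrons.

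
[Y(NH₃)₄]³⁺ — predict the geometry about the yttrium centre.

tetrahedral

Summing ligand charges against the +3 overall charge gives an oxidation state of +3 for yttrium.
Y sits in group 3, so the d-electron count is 3 − 3 = 0.
Coordination number: 4.
A d⁰ ion has no crystal-field stabilisation preference between square planar and tetrahedral, so four ligands adopt the sterically favoured tetrahedral geometry.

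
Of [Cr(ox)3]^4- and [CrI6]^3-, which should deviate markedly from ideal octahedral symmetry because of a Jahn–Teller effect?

[Cr(ox)3]^4-

[Cr(ox)3]^4-: Each oxalate is −2; balancing the −4 overall charge requires Cr(II). Group 6 minus oxidation state 2 gives a d⁴ configuration. Oxalate is a weak-field ligand for a first-row metal, so the complex is high-spin. The t₂g³e_g¹ (high-spin) configuration has an unevenly filled e_g set; the Jahn–Teller theorem predicts a tetragonal distortion (typically axial elongation) to lift the degeneracy.
[CrI6]^3-: Summing ligand charges against the −3 overall charge gives an oxidation state of +3 for chromium. Group 6 minus oxidation state 3 gives a d³ configuration. The d³ configuration leaves the e_g set evenly filled (or empty) — no strong Jahn–Teller driving force.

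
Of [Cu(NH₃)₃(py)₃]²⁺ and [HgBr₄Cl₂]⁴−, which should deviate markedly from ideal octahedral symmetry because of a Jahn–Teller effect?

[Cu(NH₃)₃(py)₃]²⁺: Ligand charges: ammonia is neutral; pyridine is neutral. With an overall charge of +2 the copper centre must be in the +2 oxidation state. Copper is a group-11 element; Cu(II) is therefore d⁹. The t₂g⁶e_g³ configuration has an unevenly filled e_g set; the Jahn–Teller theorem predicts a tetragonal distortion (typically axial elongation) to lift the degeneracy.
[HgBr₄Cl₂]⁴−: Ligand charges: each bromide is −1; each chloride is −1. With an overall charge of −4 the mercury centre must be in the +2 oxidation state. Hg sits in group 12, so the d-electron count is 12 − 2 = 10. The d¹⁰ configuration leaves the e_g set evenly filled (or empty) — no strong Jahn–Teller driving force.

[Cu(NH₃)₃(py)₃]²⁺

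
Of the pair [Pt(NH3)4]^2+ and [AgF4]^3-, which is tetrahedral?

[AgF4]^3-

For [Pt(NH3)4]^2+: Ammonia is neutral; balancing the +2 overall charge requires Pt(II). Platinum is a group-10 element; Pt(II) is therefore d⁸. A 5d d⁸ ion has a large crystal-field splitting; square planar leaves the high-energy d_{x²−y²} orbital empty and maximises CFSE. → square planar.
For [AgF4]^3-: Ligand charges: each fluoride is −1. With an overall charge of −3 the silver centre must be in the +1 oxidation state. Group 11 minus oxidation state 1 gives a d¹⁰ configuration. A d¹⁰ ion has no crystal-field stabilisation preference between square planar and tetrahedral, so four ligands adopt the sterically favoured tetrahedral geometry. → tetrahedral.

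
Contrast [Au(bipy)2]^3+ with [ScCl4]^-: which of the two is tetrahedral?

For [Au(bipy)2]^3+: 2,2′-bipyridine is neutral; balancing the +3 overall charge requires Au(III). Gold is a group-11 element; Au(III) is therefore d⁸. A 5d d⁸ ion has a large crystal-field splitting; square planar leaves the high-energy d_{x²−y²} orbital empty and maximises CFSE. → square planar.
For [ScCl4]^-: Ligand charges: each chloride is −1. With an overall charge of −1 the scandium centre must be in the +3 oxidation state. Sc sits in group 3, so the d-electron count is 3 − 3 = 0. A d⁰ ion has no crystal-field stabilisation preference between square planar and tetrahedral, so four ligands adopt the sterically favoured tetrahedral geometry. → tetrahedral.

[ScCl4]^-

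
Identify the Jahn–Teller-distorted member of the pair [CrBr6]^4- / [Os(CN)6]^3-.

[CrBr6]^4-: Summing ligand charges against the −4 overall charge gives an oxidation state of +2 for chromium. Chromium is a group-6 element; Cr(II) is therefore d⁴. Bromide is a weak-field ligand for a first-row metal, so the complex is high-spin. The t₂g³e_g¹ (high-spin) configuration has an unevenly filled e_g set; the Jahn–Teller theorem predicts a tetragonal distortion (typically axial elongation) to lift the degeneracy.
[Os(CN)6]^3-: Each cyanide is −1; balancing the −3 overall charge requires Os(III). Osmium is a group-8 element; Os(III) is therefore d⁵. A 5d ion has a large Δₒ and is invariably low-spin. The d⁵ configuration leaves the e_g set evenly filled (or empty) — no strong Jahn–Teller driving force.

[CrBr6]^4-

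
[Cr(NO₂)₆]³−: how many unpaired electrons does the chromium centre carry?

3

Summing ligand charges against the −3 overall charge gives an oxidation state of +3 for chromium.
Cr sits in group 6, so the d-electron count is 6 − 3 = 3.
In an octahedral field the d³ configuration is t₂g³e_g⁰ (only one arrangement possible), giving 3 unpaired electrons.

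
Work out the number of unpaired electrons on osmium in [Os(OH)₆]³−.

1

Each hydroxide is −1; balancing the −3 overall charge requires Os(III).
Group 8 minus oxidation state 3 gives a d⁵ configuration.
The spin state decides the count: a 5d ion has a large Δₒ and is invariably low-spin.
An octahedral low-spin d⁵ ion is t₂g⁵e_g⁰, giving 1 unpaired electron.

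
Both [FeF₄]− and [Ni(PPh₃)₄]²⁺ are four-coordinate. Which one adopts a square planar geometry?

[Ni(PPh₃)₄]²⁺

For [FeF₄]−: Ligand charges: each fluoride is −1. With an overall charge of −1 the iron centre must be in the +3 oxidation state. Iron is a group-8 element; Fe(III) is therefore d⁵. A high-spin d⁵ ion has zero CFSE in either geometry, so four ligands adopt the sterically favoured tetrahedral geometry. → tetrahedral.
For [Ni(PPh₃)₄]²⁺: Triphenylphosphine is neutral; balancing the +2 overall charge requires Ni(II). Ni sits in group 10, so the d-electron count is 10 − 2 = 8. Triphenylphosphine is a strong-field ligand (high in the spectrochemical series). A 3d d⁸ ion with strong-field ligands gains enough CFSE to favour square planar over tetrahedral. → square planar.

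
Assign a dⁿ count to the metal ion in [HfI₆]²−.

d0

Ligand charges: each iodide is −1. With an overall charge of −2 the hafnium centre must be in the +4 oxidation state.
Hafnium is a group-4 element; Hf(IV) is therefore d⁰.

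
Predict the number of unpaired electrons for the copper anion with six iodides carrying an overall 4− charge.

Summing ligand charges against the −4 overall charge gives an oxidation state of +2 for copper.
Cu sits in group 11, so the d-electron count is 11 − 2 = 9.
In an octahedral field the d⁹ configuration is t₂g⁶e_g³ (only one arrangement possible), giving 1 unpaired electron.

1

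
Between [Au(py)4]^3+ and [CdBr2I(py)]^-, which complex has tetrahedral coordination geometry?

[CdBr2I(py)]^-

For [Au(py)4]^3+: Summing ligand charges against the +3 overall charge gives an oxidation state of +3 for gold. Gold is a group-11 element; Au(III) is therefore d⁸. A 5d d⁸ ion has a large crystal-field splitting; square planar leaves the high-energy d_{x²−y²} orbital empty and maximises CFSE. → square planar.
For [CdBr2I(py)]^-: Ligand charges: each bromide is −1; each iodide is −1; pyridine is neutral. With an overall charge of −1 the cadmium centre must be in the +2 oxidation state. Cd sits in group 12, so the d-electron count is 12 − 2 = 10. A d¹⁰ ion has no crystal-field stabilisation preference between square planar and tetrahedral, so four ligands adopt the sterically favoured tetrahedral geometry. → tetrahedral.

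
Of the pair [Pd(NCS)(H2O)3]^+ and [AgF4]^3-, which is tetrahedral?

[AgF4]^3-

For [Pd(NCS)(H2O)3]^+: Summing ligand charges against the +1 overall charge gives an oxidation state of +2 for palladium. Pd sits in group 10, so the d-electron count is 10 − 2 = 8. A 4d d⁸ ion has a large crystal-field splitting; square planar leaves the high-energy d_{x²−y²} orbital empty and maximises CFSE. → square planar.
For [AgF4]^3-: Ligand charges: each fluoride is −1. With an overall charge of −3 the silver centre must be in the +1 oxidation state. Silver is a group-11 element; Ag(I) is therefore d¹⁰. A d¹⁰ ion has no crystal-field stabilisation preference between square planar and tetrahedral, so four ligands adopt the sterically favoured tetrahedral geometry. → tetrahedral.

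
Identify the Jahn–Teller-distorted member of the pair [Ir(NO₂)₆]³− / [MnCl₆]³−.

[Ir(NO₂)₆]³−: Each nitro (N-bound nitrite) is −1; balancing the −3 overall charge requires Ir(III). Iridium is a group-9 element; Ir(III) is therefore d⁶. A 5d ion has a large Δₒ and is invariably low-spin. The d⁶ configuration leaves the e_g set evenly filled (or empty) — no strong Jahn–Teller driving force.
[MnCl₆]³−: Summing ligand charges against the −3 overall charge gives an oxidation state of +3 for manganese. Group 7 minus oxidation state 3 gives a d⁴ configuration. Chloride is a weak-field ligand for a first-row metal, so the complex is high-spin. The t₂g³e_g¹ (high-spin) configuration has an unevenly filled e_g set; the Jahn–Teller theorem predicts a tetragonal distortion (typically axial elongation) to lift the degeneracy.

[MnCl₆]³−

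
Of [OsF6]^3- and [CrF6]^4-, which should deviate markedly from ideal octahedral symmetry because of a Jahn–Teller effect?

[CrF6]^4-

[OsF6]^3-: Summing ligand charges against the −3 overall charge gives an oxidation state of +3 for osmium. Os sits in group 8, so the d-electron count is 8 − 3 = 5. A 5d ion has a large Δₒ and is invariably low-spin. The d⁵ configuration leaves the e_g set evenly filled (or empty) — no strong Jahn–Teller driving force.
[CrF6]^4-: Summing ligand charges against the −4 overall charge gives an oxidation state of +2 for chromium. Cr sits in group 6, so the d-electron count is 6 − 2 = 4. Fluoride is a weak-field ligand for a first-row metal, so the complex is high-spin. The t₂g³e_g¹ (high-spin) configuration has an unevenly filled e_g set; the Jahn–Teller theorem predicts a tetragonal distortion (typically axial elongation) to lift the degeneracy.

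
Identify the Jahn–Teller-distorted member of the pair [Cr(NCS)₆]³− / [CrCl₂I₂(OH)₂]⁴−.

[Cr(NCS)₆]³−: Ligand charges: each isothiocyanate is −1. With an overall charge of −3 the chromium centre must be in the +3 oxidation state. Cr sits in group 6, so the d-electron count is 6 − 3 = 3. The d³ configuration leaves the e_g set evenly filled (or empty) — no strong Jahn–Teller driving force.
[CrCl₂I₂(OH)₂]⁴−: Each chloride is −1; each iodide is −1; each hydroxide is −1; balancing the −4 overall charge requires Cr(II). Chromium is a group-6 element; Cr(II) is therefore d⁴. Chloride, hydroxide, and iodide are weak-field ligands for a first-row metal, so the complex is high-spin. The t₂g³e_g¹ (high-spin) configuration has an unevenly filled e_g set; the Jahn–Teller theorem predicts a tetragonal distortion (typically axial elongation) to lift the degeneracy.

[CrCl₂I₂(OH)₂]⁴−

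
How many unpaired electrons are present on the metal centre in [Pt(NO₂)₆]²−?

0

Each nitro (N-bound nitrite) is −1; balancing the −2 overall charge requires Pt(IV).
Platinum is a group-10 element; Pt(IV) is therefore d⁶.
The spin state decides the count: a 5d ion has a large Δₒ and is invariably low-spin.
An octahedral low-spin d⁶ ion is t₂g⁶e_g⁰, giving 0 unpaired electrons.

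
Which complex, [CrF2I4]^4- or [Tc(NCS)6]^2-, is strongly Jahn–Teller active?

[CrF2I4]^4-: Ligand charges: each fluoride is −1; each iodide is −1. With an overall charge of −4 the chromium centre must be in the +2 oxidation state. Chromium is a group-6 element; Cr(II) is therefore d⁴. Fluoride and iodide are weak-field ligands for a first-row metal, so the complex is high-spin. The t₂g³e_g¹ (high-spin) configuration has an unevenly filled e_g set; the Jahn–Teller theorem predicts a tetragonal distortion (typically axial elongation) to lift the degeneracy.
[Tc(NCS)6]^2-: Each isothiocyanate is −1; balancing the −2 overall charge requires Tc(IV). Technetium is a group-7 element; Tc(IV) is therefore d³. The d³ configuration leaves the e_g set evenly filled (or empty) — no strong Jahn–Teller driving force.

[CrF2I4]^4-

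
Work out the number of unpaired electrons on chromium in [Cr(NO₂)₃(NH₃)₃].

Each nitro (N-bound nitrite) is −1; ammonia is neutral; balancing the 0 overall charge requires Cr(III).
Cr sits in group 6, so the d-electron count is 6 − 3 = 3.
In an octahedral field the d³ configuration is t₂g³e_g⁰ (only one arrangement possible), giving 3 unpaired electrons.

3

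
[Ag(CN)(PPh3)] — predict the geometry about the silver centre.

linear

Each cyanide is −1; triphenylphosphine is neutral; balancing the 0 overall charge requires Ag(I).
Group 11 minus oxidation state 1 gives a d¹⁰ configuration.
Coordination number: 2.
A d¹⁰ ion with only two ligands adopts a linear arrangement (sp hybridisation; no CFSE preference).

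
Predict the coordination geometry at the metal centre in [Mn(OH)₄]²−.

tetrahedral

Ligand charges: each hydroxide is −1. With an overall charge of −2 the manganese centre must be in the +2 oxidation state.
Mn sits in group 7, so the d-electron count is 7 − 2 = 5.
With 4 monodentate ligands the coordination number is 4.
Hydroxide is a weak-field ligand.
A high-spin d⁵ ion has zero CFSE in either geometry, so four ligands adopt the sterically favoured tetrahedral geometry.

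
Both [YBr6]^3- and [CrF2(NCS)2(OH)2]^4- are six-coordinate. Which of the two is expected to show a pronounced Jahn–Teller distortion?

[CrF2(NCS)2(OH)2]^4-

[YBr6]^3-: Summing ligand charges against the −3 overall charge gives an oxidation state of +3 for yttrium. Yttrium is a group-3 element; Y(III) is therefore d⁰. The d⁰ configuration leaves the e_g set evenly filled (or empty) — no strong Jahn–Teller driving force.
[CrF2(NCS)2(OH)2]^4-: Ligand charges: each fluoride is −1; each isothiocyanate is −1; each hydroxide is −1. With an overall charge of −4 the chromium centre must be in the +2 oxidation state. Group 6 minus oxidation state 2 gives a d⁴ configuration. Fluoride, hydroxide, and isothiocyanate are weak-field ligands for a first-row metal, so the complex is high-spin. The t₂g³e_g¹ (high-spin) configuration has an unevenly filled e_g set; the Jahn–Teller theorem predicts a tetragonal distortion (typically axial elongation) to lift the degeneracy.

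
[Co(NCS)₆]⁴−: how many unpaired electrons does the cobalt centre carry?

3 unpaired electrons

Each isothiocyanate is −1; balancing the −4 overall charge requires Co(II).
Group 9 minus oxidation state 2 gives a d⁷ configuration.
The spin state decides the count: Isothiocyanate is a weak-field ligand for a first-row metal, so the complex is high-spin.
An octahedral high-spin d⁷ ion is t₂g⁵e_g², giving 3 unpaired electrons.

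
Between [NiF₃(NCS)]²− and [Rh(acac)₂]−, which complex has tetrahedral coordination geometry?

[NiF₃(NCS)]²−

For [NiF₃(NCS)]²−: Each fluoride is −1; each isothiocyanate is −1; balancing the −2 overall charge requires Ni(II). Nickel is a group-10 element; Ni(II) is therefore d⁸. Fluoride and isothiocyanate are weak-field ligands. With weak-field ligands the CFSE gain from square planar is small, so a 3d d⁸ ion takes the sterically preferred tetrahedral geometry. → tetrahedral.
For [Rh(acac)₂]−: Summing ligand charges against the −1 overall charge gives an oxidation state of +1 for rhodium. Group 9 minus oxidation state 1 gives a d⁸ configuration. A 4d d⁸ ion has a large crystal-field splitting; square planar leaves the high-energy d_{x²−y²} orbital empty and maximises CFSE. → square planar.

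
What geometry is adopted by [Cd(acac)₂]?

tetrahedral

Summing ligand charges against the 0 overall charge gives an oxidation state of +2 for cadmium.
Group 12 minus oxidation state 2 gives a d¹⁰ configuration.
Counting donor atoms: 2×acetylacetonate (bidentate) → 4 donors. Coordination number = 4.
A d¹⁰ ion has no crystal-field stabilisation preference between square planar and tetrahedral, so four ligands adopt the sterically favoured tetrahedral geometry.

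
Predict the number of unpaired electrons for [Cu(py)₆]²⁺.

1 unpaired electron

Pyridine is neutral; balancing the +2 overall charge requires Cu(II).
Cu sits in group 11, so the d-electron count is 11 − 2 = 9.
In an octahedral field the d⁹ configuration is t₂g⁶e_g³ (only one arrangement possible), giving 1 unpaired electron.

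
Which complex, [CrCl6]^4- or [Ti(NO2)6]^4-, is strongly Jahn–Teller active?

[CrCl6]^4-: Each chloride is −1; balancing the −4 overall charge requires Cr(II). Group 6 minus oxidation state 2 gives a d⁴ configuration. Chloride is a weak-field ligand for a first-row metal, so the complex is high-spin. The t₂g³e_g¹ (high-spin) configuration has an unevenly filled e_g set; the Jahn–Teller theorem predicts a tetragonal distortion (typically axial elongation) to lift the degeneracy.
[Ti(NO2)6]^4-: Summing ligand charges against the −4 overall charge gives an oxidation state of +2 for titanium. Group 4 minus oxidation state 2 gives a d² configuration. The d² configuration leaves the e_g set evenly filled (or empty) — no strong Jahn–Teller driving force.

[CrCl6]^4-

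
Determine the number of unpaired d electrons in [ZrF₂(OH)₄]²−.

0 unpaired electrons

Ligand charges: each fluoride is −1; each hydroxide is −1. With an overall charge of −2 the zirconium centre must be in the +4 oxidation state.
Zr sits in group 4, so the d-electron count is 4 − 4 = 0.
In an octahedral field the d⁰ configuration is t₂g⁰e_g⁰, giving 0 unpaired electrons.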